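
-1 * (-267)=267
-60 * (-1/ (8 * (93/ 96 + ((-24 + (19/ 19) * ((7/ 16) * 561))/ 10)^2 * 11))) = 192000/ 138106139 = 0.00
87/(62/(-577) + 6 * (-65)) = -50199/225092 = -0.22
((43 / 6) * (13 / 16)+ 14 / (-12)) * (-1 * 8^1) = -37.25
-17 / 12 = -1.42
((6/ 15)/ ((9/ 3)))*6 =4/ 5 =0.80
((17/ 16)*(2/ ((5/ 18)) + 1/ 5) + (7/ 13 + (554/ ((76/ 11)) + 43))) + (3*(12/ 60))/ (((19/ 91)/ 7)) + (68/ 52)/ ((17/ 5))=158169/ 1040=152.09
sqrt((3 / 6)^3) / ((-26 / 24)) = -3 * sqrt(2) / 13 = -0.33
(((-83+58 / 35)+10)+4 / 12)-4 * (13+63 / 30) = -13798 / 105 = -131.41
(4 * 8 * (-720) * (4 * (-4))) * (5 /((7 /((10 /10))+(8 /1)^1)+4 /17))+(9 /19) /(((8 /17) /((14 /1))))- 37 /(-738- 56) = 945532004387 /7814548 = 120996.38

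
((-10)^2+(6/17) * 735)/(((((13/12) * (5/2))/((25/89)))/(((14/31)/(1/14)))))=11054400/46903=235.69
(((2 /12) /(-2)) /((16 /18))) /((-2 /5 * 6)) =5 /128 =0.04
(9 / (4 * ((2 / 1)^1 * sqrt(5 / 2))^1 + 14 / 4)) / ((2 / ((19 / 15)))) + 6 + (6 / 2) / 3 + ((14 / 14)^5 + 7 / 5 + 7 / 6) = 152 * sqrt(10) / 985 + 61651 / 5910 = 10.92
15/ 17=0.88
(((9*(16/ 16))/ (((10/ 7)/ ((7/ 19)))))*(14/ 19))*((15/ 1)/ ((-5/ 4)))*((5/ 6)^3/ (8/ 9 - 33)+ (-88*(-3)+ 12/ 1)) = -5909169357/ 1043290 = -5663.98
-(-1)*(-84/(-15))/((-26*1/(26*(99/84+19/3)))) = -631/15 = -42.07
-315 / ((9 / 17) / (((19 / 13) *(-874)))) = 760043.85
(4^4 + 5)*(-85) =-22185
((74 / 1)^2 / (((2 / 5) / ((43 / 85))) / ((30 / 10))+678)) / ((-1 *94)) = -0.09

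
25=25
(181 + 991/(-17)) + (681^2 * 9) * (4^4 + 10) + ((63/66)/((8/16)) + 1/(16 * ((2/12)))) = 1660924962649/1496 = 1110243958.99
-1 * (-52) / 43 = 52 / 43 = 1.21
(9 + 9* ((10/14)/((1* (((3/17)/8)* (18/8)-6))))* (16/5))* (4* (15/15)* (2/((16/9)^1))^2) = 3391065/120848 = 28.06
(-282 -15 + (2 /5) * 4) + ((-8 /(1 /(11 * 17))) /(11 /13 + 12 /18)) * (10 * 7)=-20507543 /295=-69517.09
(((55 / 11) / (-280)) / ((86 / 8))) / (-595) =1 / 358190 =0.00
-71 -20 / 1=-91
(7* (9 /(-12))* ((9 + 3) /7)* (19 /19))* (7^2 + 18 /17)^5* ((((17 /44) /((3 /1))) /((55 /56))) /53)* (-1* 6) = 112473016041771252 /2678100865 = 41997303.95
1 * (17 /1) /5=17 /5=3.40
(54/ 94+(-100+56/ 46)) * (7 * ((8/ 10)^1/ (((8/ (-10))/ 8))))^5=58467337535488/ 1081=54086343696.10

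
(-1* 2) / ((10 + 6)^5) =-1 / 524288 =-0.00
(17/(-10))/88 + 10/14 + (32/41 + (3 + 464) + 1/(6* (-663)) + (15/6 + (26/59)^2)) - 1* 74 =694511045611949/1748651945040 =397.17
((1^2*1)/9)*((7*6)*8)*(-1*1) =-112/3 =-37.33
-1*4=-4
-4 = -4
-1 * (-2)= 2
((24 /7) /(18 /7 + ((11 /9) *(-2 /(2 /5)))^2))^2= 3779136 /512252689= 0.01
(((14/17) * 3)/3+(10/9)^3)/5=0.44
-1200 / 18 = -200 / 3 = -66.67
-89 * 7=-623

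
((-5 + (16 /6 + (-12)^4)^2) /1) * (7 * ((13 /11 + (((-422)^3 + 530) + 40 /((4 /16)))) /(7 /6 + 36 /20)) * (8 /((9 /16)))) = -1061877591454146656000 /979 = -1084655353885747350.36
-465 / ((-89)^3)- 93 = -65561652 / 704969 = -93.00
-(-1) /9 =1 /9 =0.11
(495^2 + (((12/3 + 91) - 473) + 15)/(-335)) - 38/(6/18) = 82045548/335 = 244912.08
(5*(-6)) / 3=-10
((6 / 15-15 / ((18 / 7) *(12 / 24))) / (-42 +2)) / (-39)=-13 / 1800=-0.01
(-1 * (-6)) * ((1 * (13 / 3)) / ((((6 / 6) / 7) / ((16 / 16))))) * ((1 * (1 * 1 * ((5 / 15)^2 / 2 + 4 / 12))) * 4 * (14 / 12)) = 8918 / 27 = 330.30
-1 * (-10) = 10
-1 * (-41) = 41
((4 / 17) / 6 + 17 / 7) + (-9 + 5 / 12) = -2911 / 476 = -6.12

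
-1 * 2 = -2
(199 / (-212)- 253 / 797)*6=-636717 / 84482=-7.54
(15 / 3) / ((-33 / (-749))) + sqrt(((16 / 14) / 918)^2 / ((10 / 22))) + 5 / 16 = 4 * sqrt(55) / 16065 + 60085 / 528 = 113.80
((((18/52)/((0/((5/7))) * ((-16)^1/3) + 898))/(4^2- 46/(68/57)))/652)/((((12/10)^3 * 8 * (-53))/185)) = 393125/59407290748416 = 0.00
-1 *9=-9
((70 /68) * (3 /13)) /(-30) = -7 /884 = -0.01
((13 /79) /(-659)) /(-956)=13 /49770316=0.00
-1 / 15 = -0.07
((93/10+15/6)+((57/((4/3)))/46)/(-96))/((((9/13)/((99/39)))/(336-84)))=80181717/7360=10894.26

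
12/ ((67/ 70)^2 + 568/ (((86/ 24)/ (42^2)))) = 2528400/ 58914970627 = 0.00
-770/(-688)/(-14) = -55/688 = -0.08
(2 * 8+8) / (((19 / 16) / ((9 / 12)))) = 288 / 19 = 15.16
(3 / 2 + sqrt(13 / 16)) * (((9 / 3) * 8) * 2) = 115.27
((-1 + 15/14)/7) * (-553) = -79/14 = -5.64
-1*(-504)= 504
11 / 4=2.75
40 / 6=20 / 3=6.67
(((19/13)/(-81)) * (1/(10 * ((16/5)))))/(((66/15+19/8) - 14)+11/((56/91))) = -95/1794312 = -0.00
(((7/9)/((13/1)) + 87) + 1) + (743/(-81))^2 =14687524/85293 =172.20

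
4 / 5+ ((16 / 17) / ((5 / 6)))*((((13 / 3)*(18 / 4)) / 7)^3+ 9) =1031504 / 29155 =35.38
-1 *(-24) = 24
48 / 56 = 6 / 7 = 0.86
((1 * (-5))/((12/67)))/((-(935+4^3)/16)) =1340/2997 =0.45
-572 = -572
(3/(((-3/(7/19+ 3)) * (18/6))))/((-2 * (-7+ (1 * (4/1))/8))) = -64/741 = -0.09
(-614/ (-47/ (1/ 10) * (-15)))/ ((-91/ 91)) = 307/ 3525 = 0.09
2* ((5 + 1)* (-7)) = -84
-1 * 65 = -65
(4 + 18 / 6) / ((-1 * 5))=-1.40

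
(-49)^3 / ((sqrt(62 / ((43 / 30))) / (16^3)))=-240945152* sqrt(19995) / 465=-73269958.19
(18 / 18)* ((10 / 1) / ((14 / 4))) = 20 / 7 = 2.86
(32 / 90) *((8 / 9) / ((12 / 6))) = 64 / 405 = 0.16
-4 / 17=-0.24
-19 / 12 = -1.58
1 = 1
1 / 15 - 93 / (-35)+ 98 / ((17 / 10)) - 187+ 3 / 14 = -451301 / 3570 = -126.41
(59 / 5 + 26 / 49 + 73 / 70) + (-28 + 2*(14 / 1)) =13.37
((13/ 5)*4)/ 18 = 0.58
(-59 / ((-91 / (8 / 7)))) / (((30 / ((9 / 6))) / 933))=110094 / 3185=34.57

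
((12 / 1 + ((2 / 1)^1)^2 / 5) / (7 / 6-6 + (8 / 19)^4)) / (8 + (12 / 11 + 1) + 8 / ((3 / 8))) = -1651427712 / 19468290605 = -0.08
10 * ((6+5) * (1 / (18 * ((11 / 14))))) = 70 / 9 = 7.78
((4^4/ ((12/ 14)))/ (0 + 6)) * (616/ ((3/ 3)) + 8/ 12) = 828800/ 27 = 30696.30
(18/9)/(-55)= -2/55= -0.04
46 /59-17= -957 /59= -16.22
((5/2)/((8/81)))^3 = 66430125/4096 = 16218.29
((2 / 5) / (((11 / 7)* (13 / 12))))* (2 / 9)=112 / 2145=0.05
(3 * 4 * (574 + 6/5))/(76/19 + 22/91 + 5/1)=3140592/4205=746.87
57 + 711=768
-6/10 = -3/5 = -0.60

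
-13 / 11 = -1.18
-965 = -965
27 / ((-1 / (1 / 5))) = -27 / 5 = -5.40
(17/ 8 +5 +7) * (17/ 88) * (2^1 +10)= 5763/ 176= 32.74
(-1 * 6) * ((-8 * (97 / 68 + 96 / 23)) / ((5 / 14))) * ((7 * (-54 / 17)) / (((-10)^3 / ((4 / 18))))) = 15450876 / 4154375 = 3.72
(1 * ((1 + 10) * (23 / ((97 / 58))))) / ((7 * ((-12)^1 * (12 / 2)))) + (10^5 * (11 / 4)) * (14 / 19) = 94109260597 / 464436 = 202631.28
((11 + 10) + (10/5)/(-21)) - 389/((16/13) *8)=-18.60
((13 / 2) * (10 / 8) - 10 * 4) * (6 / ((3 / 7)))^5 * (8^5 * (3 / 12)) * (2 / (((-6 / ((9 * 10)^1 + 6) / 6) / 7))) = 188746794270720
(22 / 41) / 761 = 22 / 31201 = 0.00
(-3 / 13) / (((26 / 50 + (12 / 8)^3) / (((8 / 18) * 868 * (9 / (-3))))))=68.57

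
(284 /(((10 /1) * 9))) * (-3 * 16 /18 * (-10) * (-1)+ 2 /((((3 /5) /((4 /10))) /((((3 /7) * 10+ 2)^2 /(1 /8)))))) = 915616 /735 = 1245.74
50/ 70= 5/ 7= 0.71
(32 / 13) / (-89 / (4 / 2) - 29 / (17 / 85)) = -64 / 4927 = -0.01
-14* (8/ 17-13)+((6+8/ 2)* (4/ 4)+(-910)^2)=14080852/ 17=828285.41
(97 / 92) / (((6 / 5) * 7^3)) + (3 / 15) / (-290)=0.00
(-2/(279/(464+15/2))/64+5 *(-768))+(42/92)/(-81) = -4731197771/1232064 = -3840.06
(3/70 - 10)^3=-338608873/343000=-987.20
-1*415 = -415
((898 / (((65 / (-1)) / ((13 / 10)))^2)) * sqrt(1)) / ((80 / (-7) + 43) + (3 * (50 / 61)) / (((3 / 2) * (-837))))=160472151 / 14103621250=0.01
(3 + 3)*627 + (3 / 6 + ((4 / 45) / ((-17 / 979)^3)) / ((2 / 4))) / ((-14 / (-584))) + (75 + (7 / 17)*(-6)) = -2185934317349 / 1547595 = -1412471.81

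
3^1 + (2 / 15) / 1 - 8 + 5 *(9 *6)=3977 / 15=265.13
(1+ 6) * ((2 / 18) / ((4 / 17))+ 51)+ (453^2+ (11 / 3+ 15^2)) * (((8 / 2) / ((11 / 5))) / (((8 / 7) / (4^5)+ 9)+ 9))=134833249369 / 6387084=21110.30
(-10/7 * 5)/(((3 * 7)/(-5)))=250/147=1.70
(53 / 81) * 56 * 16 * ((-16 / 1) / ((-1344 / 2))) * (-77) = -261184 / 243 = -1074.83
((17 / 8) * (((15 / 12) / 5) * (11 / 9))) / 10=187 / 2880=0.06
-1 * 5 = -5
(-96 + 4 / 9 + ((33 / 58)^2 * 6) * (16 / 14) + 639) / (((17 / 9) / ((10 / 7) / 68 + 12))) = 82714167869 / 23818802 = 3472.64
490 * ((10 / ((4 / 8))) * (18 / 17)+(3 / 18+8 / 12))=550025 / 51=10784.80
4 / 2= 2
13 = 13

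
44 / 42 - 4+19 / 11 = -283 / 231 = -1.23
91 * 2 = 182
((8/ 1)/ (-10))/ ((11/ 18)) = -72/ 55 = -1.31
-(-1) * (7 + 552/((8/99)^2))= 676325/8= 84540.62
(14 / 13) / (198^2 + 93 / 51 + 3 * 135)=119 / 4376996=0.00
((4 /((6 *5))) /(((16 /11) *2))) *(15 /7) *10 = 55 /56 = 0.98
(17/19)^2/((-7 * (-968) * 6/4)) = 289/3669204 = 0.00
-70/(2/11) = -385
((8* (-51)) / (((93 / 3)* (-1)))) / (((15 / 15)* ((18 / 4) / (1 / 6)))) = 136 / 279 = 0.49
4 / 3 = 1.33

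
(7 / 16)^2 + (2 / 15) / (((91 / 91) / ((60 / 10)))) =1269 / 1280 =0.99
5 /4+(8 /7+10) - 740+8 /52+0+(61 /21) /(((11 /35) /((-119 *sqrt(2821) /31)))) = -2611.85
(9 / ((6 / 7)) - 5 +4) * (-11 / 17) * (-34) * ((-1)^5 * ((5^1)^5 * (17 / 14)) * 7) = -11103125 / 2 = -5551562.50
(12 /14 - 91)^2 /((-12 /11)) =-7448.59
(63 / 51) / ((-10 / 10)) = -21 / 17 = -1.24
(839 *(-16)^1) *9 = -120816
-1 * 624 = -624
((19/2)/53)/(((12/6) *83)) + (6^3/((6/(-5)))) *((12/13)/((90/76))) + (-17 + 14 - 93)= -54054665/228748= -236.31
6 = 6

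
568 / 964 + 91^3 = 181610753 / 241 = 753571.59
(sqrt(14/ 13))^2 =14/ 13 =1.08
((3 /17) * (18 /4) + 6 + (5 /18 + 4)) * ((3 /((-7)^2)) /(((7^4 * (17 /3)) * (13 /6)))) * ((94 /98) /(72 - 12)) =5687 /15470255255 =0.00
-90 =-90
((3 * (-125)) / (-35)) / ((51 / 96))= 20.17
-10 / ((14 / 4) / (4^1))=-80 / 7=-11.43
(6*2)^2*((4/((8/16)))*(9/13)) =10368/13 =797.54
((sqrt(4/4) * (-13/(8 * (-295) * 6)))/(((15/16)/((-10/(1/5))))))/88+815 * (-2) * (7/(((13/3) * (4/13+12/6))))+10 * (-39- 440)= -138571897/23364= -5931.00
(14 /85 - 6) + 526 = 44214 /85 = 520.16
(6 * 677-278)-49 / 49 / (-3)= 11353 / 3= 3784.33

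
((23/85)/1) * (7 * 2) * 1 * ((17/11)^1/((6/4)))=644/165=3.90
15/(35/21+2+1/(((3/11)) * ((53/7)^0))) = 45/22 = 2.05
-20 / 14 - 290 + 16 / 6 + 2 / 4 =-12107 / 42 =-288.26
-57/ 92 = -0.62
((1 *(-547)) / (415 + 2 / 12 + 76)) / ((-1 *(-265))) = -3282 / 780955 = -0.00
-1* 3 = -3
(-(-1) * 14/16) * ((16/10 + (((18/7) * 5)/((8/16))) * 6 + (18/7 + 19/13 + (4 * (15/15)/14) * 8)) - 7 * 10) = 41953/520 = 80.68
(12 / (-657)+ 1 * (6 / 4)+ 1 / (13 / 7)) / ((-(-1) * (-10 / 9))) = -34509 / 18980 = -1.82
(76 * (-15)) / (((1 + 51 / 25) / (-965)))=361875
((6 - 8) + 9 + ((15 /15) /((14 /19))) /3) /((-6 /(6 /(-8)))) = 313 /336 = 0.93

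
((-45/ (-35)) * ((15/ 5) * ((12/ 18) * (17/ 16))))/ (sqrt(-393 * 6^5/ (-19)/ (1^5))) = 17 * sqrt(4978)/ 176064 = 0.01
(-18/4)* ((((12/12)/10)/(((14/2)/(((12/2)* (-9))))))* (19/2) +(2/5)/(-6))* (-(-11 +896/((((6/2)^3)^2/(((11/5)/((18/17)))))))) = 430303687/1530900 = 281.08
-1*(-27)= 27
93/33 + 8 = 119/11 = 10.82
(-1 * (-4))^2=16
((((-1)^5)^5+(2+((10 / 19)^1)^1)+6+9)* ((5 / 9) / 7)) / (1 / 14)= 3140 / 171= 18.36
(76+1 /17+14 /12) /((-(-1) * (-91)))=-7877 /9282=-0.85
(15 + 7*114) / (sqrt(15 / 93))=813*sqrt(155) / 5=2024.35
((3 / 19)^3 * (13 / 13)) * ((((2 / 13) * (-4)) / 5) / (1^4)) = -216 / 445835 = -0.00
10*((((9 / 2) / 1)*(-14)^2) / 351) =980 / 39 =25.13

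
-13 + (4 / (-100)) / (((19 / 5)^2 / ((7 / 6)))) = -28165 / 2166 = -13.00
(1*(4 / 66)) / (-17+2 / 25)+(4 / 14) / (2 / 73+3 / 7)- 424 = -1377011164 / 3252447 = -423.38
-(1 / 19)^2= -1 / 361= -0.00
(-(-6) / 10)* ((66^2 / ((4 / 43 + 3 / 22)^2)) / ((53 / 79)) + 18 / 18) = 923893707903 / 12478585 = 74038.34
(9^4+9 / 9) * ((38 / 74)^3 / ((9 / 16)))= 720140128 / 455877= 1579.68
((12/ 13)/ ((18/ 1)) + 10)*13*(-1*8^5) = -12845056/ 3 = -4281685.33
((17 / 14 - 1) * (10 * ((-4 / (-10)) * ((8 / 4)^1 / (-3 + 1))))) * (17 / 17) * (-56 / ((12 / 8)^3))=128 / 9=14.22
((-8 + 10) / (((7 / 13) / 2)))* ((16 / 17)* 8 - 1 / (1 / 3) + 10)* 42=77064 / 17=4533.18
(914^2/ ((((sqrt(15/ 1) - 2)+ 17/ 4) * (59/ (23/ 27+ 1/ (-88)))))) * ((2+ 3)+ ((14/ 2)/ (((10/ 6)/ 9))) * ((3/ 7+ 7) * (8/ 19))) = -9765311000542/ 29409435+ 39061244002168 * sqrt(15)/ 264684915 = 239514.02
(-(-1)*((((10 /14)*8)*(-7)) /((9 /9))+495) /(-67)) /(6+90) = -455 /6432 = -0.07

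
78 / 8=39 / 4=9.75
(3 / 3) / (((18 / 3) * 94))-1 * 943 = -531851 / 564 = -943.00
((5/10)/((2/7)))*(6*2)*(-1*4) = -84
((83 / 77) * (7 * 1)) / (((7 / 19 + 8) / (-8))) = -12616 / 1749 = -7.21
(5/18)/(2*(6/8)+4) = 5/99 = 0.05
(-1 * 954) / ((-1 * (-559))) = -1.71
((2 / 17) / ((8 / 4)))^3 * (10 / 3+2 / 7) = 76 / 103173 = 0.00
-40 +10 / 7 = -270 / 7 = -38.57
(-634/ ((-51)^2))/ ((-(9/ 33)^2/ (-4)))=-306856/ 23409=-13.11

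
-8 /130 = -0.06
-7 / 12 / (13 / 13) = -7 / 12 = -0.58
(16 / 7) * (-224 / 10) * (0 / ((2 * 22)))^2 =0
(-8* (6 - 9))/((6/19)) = 76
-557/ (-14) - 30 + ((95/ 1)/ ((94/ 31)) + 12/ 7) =2013/ 47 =42.83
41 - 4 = 37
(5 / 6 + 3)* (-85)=-1955 / 6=-325.83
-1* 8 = -8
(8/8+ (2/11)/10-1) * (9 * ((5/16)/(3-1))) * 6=0.15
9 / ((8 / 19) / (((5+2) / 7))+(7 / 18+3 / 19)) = 3078 / 331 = 9.30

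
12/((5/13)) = 156/5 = 31.20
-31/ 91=-0.34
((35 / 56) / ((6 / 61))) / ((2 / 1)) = 3.18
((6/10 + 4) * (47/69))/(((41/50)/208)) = 97760/123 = 794.80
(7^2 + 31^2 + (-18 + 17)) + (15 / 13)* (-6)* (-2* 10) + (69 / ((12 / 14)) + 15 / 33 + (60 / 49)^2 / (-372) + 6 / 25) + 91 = 702294607171 / 532181650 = 1319.65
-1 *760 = -760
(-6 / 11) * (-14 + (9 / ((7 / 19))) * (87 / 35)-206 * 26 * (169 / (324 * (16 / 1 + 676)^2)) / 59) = -26196301676737 / 1027913899320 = -25.48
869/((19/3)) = 137.21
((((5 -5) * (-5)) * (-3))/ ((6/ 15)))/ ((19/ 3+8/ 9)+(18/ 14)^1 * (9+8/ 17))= 0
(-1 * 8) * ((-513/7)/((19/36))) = 7776/7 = 1110.86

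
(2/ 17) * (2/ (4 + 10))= 2/ 119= 0.02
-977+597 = -380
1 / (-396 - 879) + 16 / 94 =10153 / 59925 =0.17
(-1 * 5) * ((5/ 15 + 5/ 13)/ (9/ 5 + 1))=-50/ 39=-1.28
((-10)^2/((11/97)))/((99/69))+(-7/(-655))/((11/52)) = 146142512/237765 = 614.65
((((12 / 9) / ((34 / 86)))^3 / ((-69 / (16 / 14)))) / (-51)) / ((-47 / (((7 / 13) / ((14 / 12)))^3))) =-325660672 / 12496603366611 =-0.00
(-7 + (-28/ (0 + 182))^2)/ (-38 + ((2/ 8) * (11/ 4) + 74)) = -0.19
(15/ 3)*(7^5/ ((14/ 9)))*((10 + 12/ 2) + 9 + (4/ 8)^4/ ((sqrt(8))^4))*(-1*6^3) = -74683621215/ 256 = -291732895.37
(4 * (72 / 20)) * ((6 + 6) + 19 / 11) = 10872 / 55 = 197.67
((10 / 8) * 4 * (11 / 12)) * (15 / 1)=275 / 4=68.75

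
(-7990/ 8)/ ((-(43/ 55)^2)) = 1633.97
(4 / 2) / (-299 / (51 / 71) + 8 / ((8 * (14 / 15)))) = -1428 / 296441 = -0.00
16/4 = 4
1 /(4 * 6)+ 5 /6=7 /8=0.88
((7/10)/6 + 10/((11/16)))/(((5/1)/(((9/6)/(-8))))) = -9677/17600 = -0.55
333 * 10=3330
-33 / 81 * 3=-11 / 9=-1.22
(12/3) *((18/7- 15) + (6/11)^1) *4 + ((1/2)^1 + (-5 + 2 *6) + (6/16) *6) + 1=-55249/308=-179.38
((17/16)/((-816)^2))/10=1/6266880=0.00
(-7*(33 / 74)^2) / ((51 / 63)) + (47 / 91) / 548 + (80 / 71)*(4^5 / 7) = 960032656415 / 5885788246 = 163.11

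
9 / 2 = 4.50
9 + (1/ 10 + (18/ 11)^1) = 1181/ 110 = 10.74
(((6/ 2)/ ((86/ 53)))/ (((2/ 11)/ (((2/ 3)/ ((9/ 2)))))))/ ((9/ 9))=583/ 387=1.51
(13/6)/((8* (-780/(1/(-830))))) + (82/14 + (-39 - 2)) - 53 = -1474876793/16732800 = -88.14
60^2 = 3600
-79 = -79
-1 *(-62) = 62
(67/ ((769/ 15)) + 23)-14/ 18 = 162845/ 6921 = 23.53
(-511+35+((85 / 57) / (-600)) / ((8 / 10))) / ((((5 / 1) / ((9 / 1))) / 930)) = -242236077 / 304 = -796829.20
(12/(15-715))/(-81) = 1/4725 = 0.00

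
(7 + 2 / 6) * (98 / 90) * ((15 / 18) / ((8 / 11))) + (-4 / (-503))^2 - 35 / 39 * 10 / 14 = 18135060877 / 2131347816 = 8.51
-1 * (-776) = 776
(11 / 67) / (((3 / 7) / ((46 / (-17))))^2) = 1140524 / 174267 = 6.54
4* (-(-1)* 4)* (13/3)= 69.33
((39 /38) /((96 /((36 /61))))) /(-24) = -39 /148352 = -0.00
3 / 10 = 0.30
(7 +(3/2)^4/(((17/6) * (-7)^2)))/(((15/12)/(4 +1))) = 46891/1666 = 28.15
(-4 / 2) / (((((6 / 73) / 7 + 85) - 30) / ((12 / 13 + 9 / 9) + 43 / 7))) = -107164 / 365443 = -0.29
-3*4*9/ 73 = -108/ 73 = -1.48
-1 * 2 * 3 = -6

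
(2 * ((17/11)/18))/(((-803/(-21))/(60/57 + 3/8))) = 25823/4027848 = 0.01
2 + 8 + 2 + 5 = 17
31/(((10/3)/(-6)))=-55.80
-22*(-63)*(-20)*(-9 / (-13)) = -249480 / 13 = -19190.77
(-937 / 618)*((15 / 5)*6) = -2811 / 103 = -27.29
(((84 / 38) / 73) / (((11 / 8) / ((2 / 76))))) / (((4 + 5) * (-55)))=-56 / 47830695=-0.00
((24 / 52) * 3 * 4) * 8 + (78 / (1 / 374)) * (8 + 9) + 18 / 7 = 45133350 / 91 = 495970.88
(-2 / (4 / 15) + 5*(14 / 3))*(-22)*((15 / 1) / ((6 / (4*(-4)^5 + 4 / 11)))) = 10699850 / 3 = 3566616.67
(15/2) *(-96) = -720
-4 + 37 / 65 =-223 / 65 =-3.43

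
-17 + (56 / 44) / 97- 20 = -39465 / 1067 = -36.99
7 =7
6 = 6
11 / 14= 0.79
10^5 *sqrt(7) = 100000 *sqrt(7) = 264575.13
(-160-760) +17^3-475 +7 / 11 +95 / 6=233275 / 66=3534.47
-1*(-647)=647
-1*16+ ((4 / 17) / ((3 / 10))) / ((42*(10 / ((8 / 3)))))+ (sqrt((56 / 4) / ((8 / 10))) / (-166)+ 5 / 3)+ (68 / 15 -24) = -542917 / 16065 -sqrt(70) / 332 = -33.82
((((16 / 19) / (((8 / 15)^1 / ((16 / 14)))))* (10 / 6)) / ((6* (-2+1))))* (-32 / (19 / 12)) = 25600 / 2527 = 10.13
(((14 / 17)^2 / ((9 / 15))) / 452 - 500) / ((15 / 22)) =-215535122 / 293913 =-733.33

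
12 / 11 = 1.09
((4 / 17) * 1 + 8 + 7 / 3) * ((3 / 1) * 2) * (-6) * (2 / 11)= -1176 / 17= -69.18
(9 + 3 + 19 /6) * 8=364 /3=121.33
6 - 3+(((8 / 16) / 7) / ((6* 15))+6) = 11341 / 1260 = 9.00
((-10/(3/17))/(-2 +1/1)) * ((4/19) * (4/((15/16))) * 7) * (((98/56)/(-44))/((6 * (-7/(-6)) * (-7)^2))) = -544/13167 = -0.04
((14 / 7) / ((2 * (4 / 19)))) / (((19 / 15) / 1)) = 15 / 4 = 3.75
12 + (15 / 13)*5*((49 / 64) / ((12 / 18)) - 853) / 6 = -2685989 / 3328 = -807.09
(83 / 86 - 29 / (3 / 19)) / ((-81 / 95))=4478015 / 20898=214.28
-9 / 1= -9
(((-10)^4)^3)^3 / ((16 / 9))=562500000000000000000000000000000000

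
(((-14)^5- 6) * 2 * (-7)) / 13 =7529620 / 13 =579201.54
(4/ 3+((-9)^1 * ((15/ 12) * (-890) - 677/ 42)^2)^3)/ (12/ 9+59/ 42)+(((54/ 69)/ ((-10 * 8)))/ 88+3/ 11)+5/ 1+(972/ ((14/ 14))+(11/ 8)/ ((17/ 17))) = -748727752776146925070415813879/ 1360694720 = -550254029629913552593.50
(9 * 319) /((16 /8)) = 2871 /2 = 1435.50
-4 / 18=-2 / 9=-0.22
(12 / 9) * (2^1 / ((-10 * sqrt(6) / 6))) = -4 * sqrt(6) / 15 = -0.65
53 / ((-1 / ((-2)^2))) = -212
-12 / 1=-12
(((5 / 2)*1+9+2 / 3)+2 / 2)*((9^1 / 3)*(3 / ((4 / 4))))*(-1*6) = -711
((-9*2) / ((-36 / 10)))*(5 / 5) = 5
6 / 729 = 2 / 243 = 0.01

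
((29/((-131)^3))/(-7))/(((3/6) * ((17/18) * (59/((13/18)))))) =754/15783846911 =0.00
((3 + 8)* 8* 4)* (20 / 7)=7040 / 7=1005.71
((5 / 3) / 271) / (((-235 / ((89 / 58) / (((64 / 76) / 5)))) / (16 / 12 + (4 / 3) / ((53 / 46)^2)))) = -41640875 / 74704950504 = -0.00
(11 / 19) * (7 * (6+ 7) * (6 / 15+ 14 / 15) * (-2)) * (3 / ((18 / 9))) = -4004 / 19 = -210.74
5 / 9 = 0.56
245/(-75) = -3.27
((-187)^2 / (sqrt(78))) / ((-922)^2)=34969*sqrt(78) / 66306552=0.00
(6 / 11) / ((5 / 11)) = 1.20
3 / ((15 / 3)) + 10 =53 / 5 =10.60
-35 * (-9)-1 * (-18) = 333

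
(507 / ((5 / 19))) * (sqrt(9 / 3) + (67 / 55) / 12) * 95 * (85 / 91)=5345327 / 308 + 1196715 * sqrt(3) / 7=313465.13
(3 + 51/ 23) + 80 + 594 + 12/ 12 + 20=16105/ 23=700.22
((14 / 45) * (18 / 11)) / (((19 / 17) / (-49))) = -23324 / 1045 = -22.32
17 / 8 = 2.12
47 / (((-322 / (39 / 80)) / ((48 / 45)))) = -611 / 8050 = -0.08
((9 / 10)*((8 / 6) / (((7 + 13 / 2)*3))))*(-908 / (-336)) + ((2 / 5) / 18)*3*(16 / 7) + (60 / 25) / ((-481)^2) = 152473703 / 655908435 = 0.23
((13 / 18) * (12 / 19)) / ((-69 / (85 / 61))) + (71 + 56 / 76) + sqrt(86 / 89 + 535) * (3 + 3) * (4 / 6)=17208391 / 239913 + 4 * sqrt(4245389) / 89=164.33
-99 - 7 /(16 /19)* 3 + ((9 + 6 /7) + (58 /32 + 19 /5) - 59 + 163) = -1251 /280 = -4.47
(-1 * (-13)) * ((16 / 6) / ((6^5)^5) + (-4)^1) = -554390616583629176819 / 10661358011223638016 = -52.00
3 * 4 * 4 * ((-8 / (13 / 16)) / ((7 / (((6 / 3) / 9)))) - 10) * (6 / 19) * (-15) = 4054080 / 1729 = 2344.75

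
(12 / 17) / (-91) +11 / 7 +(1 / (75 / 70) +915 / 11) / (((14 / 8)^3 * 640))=198643409 / 125074950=1.59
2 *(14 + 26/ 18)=278/ 9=30.89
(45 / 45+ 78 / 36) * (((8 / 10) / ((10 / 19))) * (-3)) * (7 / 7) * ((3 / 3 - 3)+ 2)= 0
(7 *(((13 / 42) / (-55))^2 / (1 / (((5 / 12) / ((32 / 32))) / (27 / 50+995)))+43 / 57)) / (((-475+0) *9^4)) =-70285829771 / 41480098228384200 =-0.00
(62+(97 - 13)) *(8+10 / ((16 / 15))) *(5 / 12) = 50735 / 48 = 1056.98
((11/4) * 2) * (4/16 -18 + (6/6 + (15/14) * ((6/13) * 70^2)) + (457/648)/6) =1337944619/101088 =13235.44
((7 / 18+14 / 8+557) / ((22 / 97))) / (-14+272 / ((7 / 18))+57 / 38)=13667591 / 3808332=3.59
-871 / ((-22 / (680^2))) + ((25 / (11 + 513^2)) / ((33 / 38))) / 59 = 938063274907295 / 51241146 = 18306836.36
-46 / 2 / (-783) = 23 / 783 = 0.03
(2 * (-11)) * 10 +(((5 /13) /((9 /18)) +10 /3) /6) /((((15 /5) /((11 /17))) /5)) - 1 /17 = -1308691 /5967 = -219.32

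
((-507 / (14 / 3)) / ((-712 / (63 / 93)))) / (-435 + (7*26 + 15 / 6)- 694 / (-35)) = -159705 / 356396584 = -0.00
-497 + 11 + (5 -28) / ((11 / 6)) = -5484 / 11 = -498.55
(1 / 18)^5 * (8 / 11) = 1 / 2598156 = 0.00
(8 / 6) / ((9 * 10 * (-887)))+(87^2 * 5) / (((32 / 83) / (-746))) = -140298433544507 / 1915920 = -73227709.69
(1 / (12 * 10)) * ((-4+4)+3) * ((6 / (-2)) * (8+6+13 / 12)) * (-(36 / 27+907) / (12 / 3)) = 98645 / 384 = 256.89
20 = 20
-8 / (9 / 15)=-40 / 3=-13.33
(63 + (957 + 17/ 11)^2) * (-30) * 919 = -3065330721630/ 121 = -25333311749.01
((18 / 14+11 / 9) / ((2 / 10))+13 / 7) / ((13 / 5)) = 4535 / 819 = 5.54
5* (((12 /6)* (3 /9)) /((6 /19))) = 95 /9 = 10.56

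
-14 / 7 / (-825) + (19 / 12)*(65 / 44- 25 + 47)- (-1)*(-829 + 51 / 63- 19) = -810.02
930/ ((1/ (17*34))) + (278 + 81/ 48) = 8605115/ 16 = 537819.69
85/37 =2.30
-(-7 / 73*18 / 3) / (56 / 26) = 39 / 146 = 0.27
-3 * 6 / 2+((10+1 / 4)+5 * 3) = 65 / 4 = 16.25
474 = 474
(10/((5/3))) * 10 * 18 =1080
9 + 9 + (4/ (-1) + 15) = 29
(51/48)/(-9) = -17/144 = -0.12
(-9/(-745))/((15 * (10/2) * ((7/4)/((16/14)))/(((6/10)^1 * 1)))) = 288/4563125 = 0.00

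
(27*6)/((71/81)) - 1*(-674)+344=85400/71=1202.82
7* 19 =133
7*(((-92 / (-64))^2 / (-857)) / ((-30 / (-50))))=-18515 / 658176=-0.03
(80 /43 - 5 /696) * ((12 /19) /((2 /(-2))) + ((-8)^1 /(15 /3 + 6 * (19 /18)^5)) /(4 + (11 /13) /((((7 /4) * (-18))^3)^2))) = -32510819658720526801745 /22288093476937765187546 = -1.46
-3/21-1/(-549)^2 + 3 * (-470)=-2975129278/2109807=-1410.14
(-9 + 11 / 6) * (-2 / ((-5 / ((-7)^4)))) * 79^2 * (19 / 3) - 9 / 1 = -12242452102 / 45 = -272054491.16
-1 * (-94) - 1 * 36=58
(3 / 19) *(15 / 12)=15 / 76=0.20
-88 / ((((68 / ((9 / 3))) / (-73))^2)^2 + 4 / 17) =-860296312854 / 2391128369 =-359.79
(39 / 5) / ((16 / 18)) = 351 / 40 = 8.78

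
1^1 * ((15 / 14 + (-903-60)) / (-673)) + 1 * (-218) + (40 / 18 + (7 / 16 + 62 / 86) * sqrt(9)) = -6151278415 / 29170512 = -210.87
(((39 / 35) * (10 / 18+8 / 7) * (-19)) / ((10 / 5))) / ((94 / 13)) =-343577 / 138180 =-2.49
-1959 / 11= -178.09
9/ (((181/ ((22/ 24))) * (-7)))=-33/ 5068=-0.01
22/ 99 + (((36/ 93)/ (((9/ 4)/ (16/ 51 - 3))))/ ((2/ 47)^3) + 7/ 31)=-28445377/ 4743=-5997.34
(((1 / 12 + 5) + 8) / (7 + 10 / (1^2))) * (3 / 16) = 157 / 1088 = 0.14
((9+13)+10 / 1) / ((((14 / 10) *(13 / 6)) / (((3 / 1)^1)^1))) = 2880 / 91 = 31.65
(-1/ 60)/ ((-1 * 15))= 1/ 900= 0.00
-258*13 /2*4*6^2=-241488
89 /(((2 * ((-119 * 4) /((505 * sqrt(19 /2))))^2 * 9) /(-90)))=-4758.31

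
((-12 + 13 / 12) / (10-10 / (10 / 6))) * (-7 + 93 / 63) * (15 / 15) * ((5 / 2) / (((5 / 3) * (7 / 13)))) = 49387 / 1176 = 42.00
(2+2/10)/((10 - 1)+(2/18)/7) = 693/2840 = 0.24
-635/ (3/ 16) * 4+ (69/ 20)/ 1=-812593/ 60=-13543.22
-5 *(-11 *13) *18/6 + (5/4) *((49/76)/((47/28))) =7663655/3572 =2145.48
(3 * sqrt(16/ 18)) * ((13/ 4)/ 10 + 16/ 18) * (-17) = -7429 * sqrt(2)/ 180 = -58.37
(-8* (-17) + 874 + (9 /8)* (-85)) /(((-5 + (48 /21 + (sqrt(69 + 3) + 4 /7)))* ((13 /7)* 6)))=1792175 /687024 + 2509045* sqrt(2) /343512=12.94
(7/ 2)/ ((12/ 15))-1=27/ 8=3.38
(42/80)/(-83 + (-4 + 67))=-21/800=-0.03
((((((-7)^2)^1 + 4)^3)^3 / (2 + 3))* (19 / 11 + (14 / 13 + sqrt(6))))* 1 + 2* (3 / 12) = 3299763591802133* sqrt(6) / 5 + 2646410400625311381 / 1430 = 3467184058139664.57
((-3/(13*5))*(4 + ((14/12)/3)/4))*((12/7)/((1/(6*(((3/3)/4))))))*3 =-531/364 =-1.46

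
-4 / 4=-1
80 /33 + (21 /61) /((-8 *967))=37750987 /15572568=2.42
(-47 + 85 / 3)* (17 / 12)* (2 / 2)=-238 / 9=-26.44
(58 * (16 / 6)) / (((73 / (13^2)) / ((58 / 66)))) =2274064 / 7227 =314.66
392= 392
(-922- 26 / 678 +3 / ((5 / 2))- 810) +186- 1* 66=-2730371 / 1695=-1610.84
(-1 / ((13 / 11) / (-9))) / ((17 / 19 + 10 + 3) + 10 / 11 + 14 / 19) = 20691 / 42224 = 0.49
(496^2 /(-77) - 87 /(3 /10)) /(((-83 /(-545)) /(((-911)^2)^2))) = -15761455444886172.02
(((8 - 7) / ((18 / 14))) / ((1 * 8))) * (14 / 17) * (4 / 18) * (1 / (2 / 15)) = 245 / 1836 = 0.13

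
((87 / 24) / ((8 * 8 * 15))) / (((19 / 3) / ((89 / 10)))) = 2581 / 486400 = 0.01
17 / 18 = 0.94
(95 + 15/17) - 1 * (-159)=4333/17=254.88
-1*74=-74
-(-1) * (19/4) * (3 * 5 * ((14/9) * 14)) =4655/3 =1551.67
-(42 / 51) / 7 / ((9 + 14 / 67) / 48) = -6432 / 10489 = -0.61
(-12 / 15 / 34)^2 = 4 / 7225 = 0.00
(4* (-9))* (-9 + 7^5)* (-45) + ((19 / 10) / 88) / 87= 2083408905619 / 76560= 27212760.00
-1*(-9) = 9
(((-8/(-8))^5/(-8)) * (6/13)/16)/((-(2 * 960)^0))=3/832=0.00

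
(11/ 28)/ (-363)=-1/ 924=-0.00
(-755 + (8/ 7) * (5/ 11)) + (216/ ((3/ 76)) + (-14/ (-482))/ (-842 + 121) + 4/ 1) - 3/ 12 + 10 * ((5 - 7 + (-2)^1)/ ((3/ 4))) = 4667.94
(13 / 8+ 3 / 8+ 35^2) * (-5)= -6135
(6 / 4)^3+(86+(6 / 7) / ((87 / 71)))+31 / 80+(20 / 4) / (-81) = 118916143 / 1315440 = 90.40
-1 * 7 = -7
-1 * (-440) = 440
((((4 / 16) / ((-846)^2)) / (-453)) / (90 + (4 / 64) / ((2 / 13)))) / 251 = -2 / 58857402503691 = -0.00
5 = 5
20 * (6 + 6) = 240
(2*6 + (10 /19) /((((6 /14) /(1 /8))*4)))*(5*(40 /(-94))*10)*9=-4117125 /1786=-2305.22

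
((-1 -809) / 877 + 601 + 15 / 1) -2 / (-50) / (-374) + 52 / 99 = 45431116807 / 73799550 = 615.60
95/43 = 2.21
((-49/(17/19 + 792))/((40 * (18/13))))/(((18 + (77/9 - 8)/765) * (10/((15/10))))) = -0.00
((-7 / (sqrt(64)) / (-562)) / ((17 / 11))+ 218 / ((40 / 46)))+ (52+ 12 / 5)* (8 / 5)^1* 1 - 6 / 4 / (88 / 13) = 886781639 / 2627350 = 337.52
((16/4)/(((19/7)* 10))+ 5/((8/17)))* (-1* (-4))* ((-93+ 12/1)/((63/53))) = -3905199/1330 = -2936.24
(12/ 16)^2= 9/ 16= 0.56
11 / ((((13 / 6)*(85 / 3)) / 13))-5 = -2.67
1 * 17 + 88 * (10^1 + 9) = 1689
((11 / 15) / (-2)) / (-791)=11 / 23730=0.00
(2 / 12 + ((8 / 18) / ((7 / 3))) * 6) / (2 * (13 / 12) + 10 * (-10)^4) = 55 / 4200091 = 0.00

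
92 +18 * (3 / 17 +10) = 275.18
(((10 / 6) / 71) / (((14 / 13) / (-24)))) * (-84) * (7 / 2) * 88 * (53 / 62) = 25465440 / 2201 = 11569.94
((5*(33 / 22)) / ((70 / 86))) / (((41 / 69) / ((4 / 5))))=17802 / 1435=12.41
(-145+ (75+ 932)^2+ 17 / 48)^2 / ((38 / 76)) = 2368516698773281 / 1152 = 2056004078796.25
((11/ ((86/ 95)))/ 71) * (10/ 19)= 275/ 3053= 0.09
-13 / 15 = -0.87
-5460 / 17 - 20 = -5800 / 17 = -341.18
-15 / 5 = -3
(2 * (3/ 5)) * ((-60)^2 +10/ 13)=56172/ 13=4320.92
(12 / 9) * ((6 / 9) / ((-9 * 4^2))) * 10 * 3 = -5 / 27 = -0.19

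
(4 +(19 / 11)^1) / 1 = 63 / 11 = 5.73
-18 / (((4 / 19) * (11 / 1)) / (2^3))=-684 / 11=-62.18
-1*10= -10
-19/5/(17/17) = -19/5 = -3.80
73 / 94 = 0.78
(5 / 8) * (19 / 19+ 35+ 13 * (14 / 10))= 271 / 8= 33.88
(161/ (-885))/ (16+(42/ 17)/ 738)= -112217/ 9871585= -0.01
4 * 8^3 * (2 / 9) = 4096 / 9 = 455.11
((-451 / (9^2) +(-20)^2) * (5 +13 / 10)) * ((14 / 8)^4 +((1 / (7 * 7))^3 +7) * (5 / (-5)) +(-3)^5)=-231536352112643 / 387233280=-597924.72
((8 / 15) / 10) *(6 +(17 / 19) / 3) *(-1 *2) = -2872 / 4275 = -0.67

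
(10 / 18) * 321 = 535 / 3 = 178.33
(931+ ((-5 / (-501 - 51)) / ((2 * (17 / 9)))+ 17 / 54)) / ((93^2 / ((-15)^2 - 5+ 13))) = 25.09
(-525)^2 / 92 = 275625 / 92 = 2995.92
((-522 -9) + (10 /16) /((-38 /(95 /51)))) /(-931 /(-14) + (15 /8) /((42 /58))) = -3033247 /394638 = -7.69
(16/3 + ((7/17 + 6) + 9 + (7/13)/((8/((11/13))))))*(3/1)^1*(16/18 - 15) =-182161561/206856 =-880.62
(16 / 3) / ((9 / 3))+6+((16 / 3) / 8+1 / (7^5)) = 1277341 / 151263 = 8.44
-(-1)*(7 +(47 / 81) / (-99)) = 56086 / 8019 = 6.99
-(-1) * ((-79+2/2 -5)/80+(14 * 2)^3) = 1756077/80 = 21950.96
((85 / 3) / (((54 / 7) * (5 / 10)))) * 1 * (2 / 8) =595 / 324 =1.84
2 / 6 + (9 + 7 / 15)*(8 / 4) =289 / 15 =19.27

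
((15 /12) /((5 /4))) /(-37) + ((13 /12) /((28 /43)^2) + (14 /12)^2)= 4061275 /1044288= 3.89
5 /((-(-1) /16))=80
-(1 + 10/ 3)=-13/ 3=-4.33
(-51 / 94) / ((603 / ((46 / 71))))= -391 / 670737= -0.00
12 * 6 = 72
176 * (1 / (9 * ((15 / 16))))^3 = 720896 / 2460375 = 0.29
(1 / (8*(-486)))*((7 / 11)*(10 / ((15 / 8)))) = -7 / 8019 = -0.00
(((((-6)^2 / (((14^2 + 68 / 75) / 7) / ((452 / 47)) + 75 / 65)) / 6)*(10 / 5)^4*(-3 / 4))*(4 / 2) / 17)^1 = -111056400 / 53476679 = -2.08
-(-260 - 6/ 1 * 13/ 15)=1326/ 5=265.20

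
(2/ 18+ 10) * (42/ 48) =637/ 72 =8.85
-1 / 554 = -0.00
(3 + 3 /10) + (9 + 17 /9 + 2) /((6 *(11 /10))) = 15601 /2970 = 5.25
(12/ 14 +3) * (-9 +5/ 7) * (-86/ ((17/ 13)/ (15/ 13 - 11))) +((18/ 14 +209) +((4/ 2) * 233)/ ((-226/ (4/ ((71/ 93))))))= -136971538388/ 6683159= -20495.03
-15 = -15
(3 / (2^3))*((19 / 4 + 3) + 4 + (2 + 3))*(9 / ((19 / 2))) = 1809 / 304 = 5.95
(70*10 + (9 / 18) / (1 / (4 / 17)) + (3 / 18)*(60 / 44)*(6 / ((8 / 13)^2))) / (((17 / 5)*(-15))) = -8422103 / 610368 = -13.80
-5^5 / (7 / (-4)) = 12500 / 7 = 1785.71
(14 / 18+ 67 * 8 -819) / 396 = -635 / 891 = -0.71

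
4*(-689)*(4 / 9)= -1224.89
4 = 4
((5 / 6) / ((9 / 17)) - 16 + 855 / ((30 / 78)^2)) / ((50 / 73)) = 113635523 / 13500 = 8417.45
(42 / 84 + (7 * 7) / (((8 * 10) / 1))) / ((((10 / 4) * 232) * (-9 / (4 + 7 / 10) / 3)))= -4183 / 1392000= -0.00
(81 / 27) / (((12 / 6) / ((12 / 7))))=18 / 7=2.57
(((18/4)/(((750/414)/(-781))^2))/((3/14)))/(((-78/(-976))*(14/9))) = 6377237408916/203125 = 31395630.32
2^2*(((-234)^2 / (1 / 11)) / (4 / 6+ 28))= 84044.09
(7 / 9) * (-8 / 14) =-4 / 9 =-0.44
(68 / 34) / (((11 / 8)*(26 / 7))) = 56 / 143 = 0.39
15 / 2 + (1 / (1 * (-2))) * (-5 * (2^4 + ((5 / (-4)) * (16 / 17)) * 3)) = 1315 / 34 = 38.68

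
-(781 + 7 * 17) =-900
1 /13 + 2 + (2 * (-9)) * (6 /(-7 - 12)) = 1917 /247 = 7.76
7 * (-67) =-469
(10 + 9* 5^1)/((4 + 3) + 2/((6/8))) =165/29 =5.69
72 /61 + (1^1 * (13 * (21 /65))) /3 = 787 /305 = 2.58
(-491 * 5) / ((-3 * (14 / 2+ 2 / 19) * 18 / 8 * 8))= 9329 / 1458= 6.40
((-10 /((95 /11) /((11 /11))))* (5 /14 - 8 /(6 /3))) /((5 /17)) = 9537 /665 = 14.34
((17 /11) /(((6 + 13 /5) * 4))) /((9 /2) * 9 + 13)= 85 /101222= 0.00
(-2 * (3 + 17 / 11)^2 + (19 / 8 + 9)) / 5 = -28989 / 4840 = -5.99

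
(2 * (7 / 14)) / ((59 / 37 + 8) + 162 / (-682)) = 12617 / 118058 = 0.11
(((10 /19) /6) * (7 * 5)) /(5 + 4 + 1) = 35 /114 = 0.31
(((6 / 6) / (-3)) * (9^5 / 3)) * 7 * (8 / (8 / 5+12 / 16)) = -7348320 / 47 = -156347.23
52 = 52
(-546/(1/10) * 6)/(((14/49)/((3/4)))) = -85995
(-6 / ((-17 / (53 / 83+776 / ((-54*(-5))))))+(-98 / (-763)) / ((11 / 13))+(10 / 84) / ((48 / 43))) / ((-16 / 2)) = -8516334301 / 45475288320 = -0.19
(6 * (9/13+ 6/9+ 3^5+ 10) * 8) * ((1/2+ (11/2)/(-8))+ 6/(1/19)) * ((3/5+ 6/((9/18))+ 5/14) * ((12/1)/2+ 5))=18022772064/91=198052440.26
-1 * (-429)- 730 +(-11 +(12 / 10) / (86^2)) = -5768877 / 18490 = -312.00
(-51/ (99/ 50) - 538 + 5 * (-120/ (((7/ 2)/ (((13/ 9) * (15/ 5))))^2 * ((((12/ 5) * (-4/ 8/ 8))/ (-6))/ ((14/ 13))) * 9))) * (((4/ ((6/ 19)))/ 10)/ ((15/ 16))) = -3138511808/ 467775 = -6709.45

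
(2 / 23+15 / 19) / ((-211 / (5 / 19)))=-1915 / 1751933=-0.00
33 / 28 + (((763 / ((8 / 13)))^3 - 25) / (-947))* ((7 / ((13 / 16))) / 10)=-47818885501151 / 27576640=-1734035.96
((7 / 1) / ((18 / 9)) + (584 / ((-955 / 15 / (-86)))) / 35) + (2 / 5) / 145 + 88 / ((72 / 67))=107.93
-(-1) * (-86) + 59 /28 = -2349 /28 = -83.89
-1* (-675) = 675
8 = 8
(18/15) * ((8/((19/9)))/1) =432/95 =4.55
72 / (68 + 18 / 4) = 144 / 145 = 0.99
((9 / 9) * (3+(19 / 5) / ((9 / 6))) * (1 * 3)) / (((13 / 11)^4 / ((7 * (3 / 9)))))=8506421 / 428415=19.86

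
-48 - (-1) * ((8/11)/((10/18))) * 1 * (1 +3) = -2352/55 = -42.76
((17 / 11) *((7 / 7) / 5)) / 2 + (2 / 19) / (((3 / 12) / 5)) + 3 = 10993 / 2090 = 5.26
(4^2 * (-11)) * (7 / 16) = -77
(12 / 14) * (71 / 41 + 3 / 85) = 1.51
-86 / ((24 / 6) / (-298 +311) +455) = -1118 / 5919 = -0.19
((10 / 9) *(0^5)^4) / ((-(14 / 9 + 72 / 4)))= 0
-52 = -52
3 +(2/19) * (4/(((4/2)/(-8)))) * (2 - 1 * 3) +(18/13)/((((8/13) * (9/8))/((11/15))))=6.15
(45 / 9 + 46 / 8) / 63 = 43 / 252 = 0.17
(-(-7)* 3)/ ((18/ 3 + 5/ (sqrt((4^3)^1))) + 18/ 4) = 168/ 89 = 1.89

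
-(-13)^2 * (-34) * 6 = 34476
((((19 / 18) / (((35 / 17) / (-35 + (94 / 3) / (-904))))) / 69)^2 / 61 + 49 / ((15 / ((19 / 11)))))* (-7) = -13157470854438764891 / 333060507597787200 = -39.50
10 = 10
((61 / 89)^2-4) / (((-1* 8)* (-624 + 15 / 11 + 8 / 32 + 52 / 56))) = -717717 / 1010767126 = -0.00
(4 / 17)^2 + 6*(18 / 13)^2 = 564520 / 48841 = 11.56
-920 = -920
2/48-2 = -47/24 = -1.96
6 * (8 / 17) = 2.82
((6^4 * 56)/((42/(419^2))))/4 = 75842352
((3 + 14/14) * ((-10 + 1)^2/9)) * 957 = 34452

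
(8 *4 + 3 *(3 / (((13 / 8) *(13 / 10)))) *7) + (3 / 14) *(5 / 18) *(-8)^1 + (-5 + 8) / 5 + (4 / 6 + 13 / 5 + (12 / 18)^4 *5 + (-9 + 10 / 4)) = 57206921 / 958230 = 59.70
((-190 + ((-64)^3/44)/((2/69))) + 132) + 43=-2261157/11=-205559.73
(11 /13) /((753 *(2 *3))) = 11 /58734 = 0.00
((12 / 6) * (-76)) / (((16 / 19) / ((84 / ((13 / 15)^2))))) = -3411450 / 169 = -20186.09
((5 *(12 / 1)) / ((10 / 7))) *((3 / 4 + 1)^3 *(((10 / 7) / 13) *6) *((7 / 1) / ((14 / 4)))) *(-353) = -5448555 / 52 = -104779.90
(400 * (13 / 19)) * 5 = 26000 / 19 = 1368.42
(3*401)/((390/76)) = 15238/65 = 234.43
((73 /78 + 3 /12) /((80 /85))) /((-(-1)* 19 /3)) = 3145 /15808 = 0.20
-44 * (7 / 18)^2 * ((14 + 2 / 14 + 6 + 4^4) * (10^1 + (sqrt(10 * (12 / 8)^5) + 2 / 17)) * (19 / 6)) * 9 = -243206194 / 459 - 2827979 * sqrt(15) / 24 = -986224.14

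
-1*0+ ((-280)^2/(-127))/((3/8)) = -627200/381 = -1646.19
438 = 438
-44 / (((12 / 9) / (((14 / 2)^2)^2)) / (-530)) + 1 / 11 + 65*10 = 461935541 / 11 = 41994140.09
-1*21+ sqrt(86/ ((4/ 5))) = -21+ sqrt(430)/ 2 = -10.63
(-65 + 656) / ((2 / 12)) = 3546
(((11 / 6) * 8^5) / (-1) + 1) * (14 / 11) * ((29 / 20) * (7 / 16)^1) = -256094041 / 5280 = -48502.66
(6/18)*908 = 908/3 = 302.67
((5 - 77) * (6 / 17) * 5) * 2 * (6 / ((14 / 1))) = -12960 / 119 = -108.91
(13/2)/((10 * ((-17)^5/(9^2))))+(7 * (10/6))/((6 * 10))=24842759/127787130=0.19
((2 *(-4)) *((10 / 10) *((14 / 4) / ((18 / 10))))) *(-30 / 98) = 100 / 21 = 4.76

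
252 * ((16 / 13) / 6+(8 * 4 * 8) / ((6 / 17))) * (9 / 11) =21391776 / 143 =149592.84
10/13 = 0.77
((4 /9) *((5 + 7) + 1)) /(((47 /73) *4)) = 949 /423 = 2.24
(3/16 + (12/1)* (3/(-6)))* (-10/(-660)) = -0.09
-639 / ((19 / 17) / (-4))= 43452 / 19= 2286.95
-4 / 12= -1 / 3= -0.33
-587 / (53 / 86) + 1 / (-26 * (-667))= -875458791 / 919126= -952.49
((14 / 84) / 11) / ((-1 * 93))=-1 / 6138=-0.00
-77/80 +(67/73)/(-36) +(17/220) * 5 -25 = -14801839/578160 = -25.60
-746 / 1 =-746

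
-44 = -44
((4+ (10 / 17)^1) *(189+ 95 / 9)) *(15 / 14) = 981.01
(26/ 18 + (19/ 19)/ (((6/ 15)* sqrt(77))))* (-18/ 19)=-26/ 19 - 45* sqrt(77)/ 1463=-1.64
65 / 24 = 2.71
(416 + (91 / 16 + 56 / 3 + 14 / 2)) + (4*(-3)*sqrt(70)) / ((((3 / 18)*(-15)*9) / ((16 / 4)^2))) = 128*sqrt(70) / 15 + 21473 / 48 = 518.75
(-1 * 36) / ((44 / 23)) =-207 / 11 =-18.82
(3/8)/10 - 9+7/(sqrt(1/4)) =403/80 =5.04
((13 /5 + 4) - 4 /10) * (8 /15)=248 /75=3.31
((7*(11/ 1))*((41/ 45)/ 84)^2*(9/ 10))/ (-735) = -18491/ 1666980000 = -0.00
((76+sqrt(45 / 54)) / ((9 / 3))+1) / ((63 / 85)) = 35.94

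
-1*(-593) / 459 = 593 / 459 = 1.29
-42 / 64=-21 / 32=-0.66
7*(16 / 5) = 22.40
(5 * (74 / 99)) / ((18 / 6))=370 / 297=1.25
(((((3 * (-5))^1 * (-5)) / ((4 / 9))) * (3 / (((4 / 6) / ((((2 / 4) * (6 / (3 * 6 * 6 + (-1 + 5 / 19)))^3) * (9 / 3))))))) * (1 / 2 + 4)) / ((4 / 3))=91128845475 / 135435501952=0.67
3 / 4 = 0.75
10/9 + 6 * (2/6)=28/9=3.11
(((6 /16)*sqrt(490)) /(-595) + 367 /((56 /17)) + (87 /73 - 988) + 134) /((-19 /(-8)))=-3030833 /9709 - 3*sqrt(10) /1615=-312.17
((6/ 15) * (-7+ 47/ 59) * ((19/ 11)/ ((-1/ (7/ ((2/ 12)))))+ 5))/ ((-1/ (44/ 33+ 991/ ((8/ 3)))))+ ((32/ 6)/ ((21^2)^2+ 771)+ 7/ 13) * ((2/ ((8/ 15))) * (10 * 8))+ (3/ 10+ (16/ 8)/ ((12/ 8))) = -42793972724419/ 686392135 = -62346.25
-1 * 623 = -623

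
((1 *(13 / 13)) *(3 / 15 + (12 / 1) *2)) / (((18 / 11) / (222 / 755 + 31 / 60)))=11.99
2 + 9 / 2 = 6.50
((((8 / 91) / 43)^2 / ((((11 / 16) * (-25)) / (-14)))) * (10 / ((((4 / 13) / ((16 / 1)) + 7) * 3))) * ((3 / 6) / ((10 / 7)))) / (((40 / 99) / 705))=216576 / 219337625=0.00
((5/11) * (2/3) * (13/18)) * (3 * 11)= 65/9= 7.22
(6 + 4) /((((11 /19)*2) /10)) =950 /11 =86.36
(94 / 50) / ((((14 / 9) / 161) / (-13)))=-126477 / 50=-2529.54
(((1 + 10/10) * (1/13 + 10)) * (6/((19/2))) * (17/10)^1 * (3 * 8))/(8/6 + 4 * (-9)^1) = -240516/16055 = -14.98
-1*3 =-3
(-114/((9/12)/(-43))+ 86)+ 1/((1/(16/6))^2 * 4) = 59614/9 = 6623.78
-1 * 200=-200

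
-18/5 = -3.60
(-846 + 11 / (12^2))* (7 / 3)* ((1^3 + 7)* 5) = -4263455 / 54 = -78952.87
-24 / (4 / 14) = -84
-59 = -59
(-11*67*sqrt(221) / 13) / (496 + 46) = -737*sqrt(221) / 7046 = -1.55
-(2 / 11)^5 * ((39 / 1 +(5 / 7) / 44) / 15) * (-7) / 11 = 96136 / 292307565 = 0.00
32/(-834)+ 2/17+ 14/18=18227/21267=0.86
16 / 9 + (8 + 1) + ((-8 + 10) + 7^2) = 556 / 9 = 61.78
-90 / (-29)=90 / 29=3.10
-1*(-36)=36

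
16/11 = 1.45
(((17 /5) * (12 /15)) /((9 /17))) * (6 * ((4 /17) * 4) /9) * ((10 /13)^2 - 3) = -885632 /114075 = -7.76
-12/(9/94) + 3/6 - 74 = -1193/6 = -198.83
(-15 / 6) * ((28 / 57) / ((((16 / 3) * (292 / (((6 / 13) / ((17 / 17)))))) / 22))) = -1155 / 144248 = -0.01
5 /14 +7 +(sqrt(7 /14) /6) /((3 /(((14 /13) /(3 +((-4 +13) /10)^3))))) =3500*sqrt(2) /436293 +103 /14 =7.37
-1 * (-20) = 20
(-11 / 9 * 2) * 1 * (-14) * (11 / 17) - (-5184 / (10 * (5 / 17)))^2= -3106595.61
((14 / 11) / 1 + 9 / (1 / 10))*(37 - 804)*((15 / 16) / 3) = -962585 / 44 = -21876.93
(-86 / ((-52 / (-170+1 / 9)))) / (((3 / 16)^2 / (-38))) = 319793408 / 1053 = 303697.44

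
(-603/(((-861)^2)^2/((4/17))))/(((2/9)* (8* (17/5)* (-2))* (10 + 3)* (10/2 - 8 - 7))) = -0.00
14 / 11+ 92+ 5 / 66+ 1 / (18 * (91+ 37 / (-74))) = 3345445 / 35838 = 93.35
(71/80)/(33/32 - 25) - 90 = -345292/3835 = -90.04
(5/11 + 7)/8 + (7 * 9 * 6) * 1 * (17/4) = 70727/44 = 1607.43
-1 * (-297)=297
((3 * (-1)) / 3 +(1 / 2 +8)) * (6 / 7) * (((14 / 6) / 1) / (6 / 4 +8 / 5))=4.84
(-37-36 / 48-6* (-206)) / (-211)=-4793 / 844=-5.68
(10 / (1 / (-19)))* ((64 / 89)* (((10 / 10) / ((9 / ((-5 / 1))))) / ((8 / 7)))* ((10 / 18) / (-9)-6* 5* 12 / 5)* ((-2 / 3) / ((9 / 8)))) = 4968454400 / 1751787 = 2836.22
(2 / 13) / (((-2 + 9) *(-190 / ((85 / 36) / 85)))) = -1 / 311220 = -0.00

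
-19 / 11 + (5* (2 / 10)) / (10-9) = -0.73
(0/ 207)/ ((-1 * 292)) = 0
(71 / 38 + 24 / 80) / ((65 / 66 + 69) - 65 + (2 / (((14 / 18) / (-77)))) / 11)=-0.17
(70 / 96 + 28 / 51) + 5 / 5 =1859 / 816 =2.28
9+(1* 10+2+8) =29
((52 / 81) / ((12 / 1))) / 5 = 13 / 1215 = 0.01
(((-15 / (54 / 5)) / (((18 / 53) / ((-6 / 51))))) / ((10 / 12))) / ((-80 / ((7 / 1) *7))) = -2597 / 7344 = -0.35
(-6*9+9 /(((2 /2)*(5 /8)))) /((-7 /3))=16.97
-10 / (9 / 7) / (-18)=35 / 81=0.43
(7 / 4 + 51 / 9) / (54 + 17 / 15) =445 / 3308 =0.13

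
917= 917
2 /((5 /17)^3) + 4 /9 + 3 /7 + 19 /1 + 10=854288 /7875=108.48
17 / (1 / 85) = 1445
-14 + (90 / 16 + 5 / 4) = -57 / 8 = -7.12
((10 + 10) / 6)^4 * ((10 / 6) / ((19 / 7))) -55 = 96065 / 4617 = 20.81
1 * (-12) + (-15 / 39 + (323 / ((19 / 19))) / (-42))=-10961 / 546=-20.08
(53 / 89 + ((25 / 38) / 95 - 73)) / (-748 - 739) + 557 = 557.05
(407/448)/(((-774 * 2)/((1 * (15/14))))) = -2035/3236352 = -0.00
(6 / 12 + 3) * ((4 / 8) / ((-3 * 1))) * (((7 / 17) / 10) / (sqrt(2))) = -0.02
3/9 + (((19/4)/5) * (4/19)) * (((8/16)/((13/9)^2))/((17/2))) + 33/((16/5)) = 7344403/689520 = 10.65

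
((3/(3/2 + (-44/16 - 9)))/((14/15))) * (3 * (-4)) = 1080/287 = 3.76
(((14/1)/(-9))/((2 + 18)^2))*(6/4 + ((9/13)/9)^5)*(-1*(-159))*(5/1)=-413249851/89110320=-4.64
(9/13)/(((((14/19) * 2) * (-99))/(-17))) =323/4004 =0.08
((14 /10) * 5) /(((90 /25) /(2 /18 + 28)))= 8855 /162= 54.66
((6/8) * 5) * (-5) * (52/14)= -975/14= -69.64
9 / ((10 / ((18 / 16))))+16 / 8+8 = 881 / 80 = 11.01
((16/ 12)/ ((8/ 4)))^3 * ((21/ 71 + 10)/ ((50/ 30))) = 5848/ 3195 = 1.83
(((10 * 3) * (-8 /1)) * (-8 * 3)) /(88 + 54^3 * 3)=0.01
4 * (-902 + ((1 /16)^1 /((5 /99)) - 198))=-87901 /20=-4395.05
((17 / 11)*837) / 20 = 14229 / 220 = 64.68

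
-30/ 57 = -10/ 19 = -0.53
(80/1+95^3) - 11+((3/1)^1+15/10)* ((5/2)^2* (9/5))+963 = 6867661/8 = 858457.62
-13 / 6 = -2.17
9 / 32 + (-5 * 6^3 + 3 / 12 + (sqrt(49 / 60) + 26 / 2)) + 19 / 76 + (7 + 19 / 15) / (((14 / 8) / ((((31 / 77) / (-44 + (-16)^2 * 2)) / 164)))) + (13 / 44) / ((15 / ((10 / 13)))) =-120294887333 / 112825440 + 7 * sqrt(15) / 30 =-1065.30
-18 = -18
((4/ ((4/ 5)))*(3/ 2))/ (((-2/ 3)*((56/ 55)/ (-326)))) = 403425/ 112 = 3602.01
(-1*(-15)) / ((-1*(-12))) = 5 / 4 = 1.25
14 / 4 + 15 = 37 / 2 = 18.50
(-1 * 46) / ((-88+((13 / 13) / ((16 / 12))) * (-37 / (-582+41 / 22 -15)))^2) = -31542503416 / 5304486103609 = -0.01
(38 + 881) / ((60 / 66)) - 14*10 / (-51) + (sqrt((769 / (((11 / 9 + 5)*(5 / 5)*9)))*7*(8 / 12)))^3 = 769*sqrt(2307) / 72 + 516959 / 510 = 1526.65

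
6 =6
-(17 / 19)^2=-289 / 361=-0.80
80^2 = 6400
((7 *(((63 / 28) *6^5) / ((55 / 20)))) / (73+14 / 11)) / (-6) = -81648 / 817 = -99.94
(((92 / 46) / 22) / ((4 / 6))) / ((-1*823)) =-3 / 18106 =-0.00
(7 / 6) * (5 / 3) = 35 / 18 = 1.94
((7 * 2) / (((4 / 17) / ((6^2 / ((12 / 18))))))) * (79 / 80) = 253827 / 80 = 3172.84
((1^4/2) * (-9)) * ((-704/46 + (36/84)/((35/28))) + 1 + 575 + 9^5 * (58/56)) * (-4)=1110940.76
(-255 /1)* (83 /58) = -364.91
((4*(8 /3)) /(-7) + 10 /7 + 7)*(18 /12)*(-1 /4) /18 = -145 /1008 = -0.14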